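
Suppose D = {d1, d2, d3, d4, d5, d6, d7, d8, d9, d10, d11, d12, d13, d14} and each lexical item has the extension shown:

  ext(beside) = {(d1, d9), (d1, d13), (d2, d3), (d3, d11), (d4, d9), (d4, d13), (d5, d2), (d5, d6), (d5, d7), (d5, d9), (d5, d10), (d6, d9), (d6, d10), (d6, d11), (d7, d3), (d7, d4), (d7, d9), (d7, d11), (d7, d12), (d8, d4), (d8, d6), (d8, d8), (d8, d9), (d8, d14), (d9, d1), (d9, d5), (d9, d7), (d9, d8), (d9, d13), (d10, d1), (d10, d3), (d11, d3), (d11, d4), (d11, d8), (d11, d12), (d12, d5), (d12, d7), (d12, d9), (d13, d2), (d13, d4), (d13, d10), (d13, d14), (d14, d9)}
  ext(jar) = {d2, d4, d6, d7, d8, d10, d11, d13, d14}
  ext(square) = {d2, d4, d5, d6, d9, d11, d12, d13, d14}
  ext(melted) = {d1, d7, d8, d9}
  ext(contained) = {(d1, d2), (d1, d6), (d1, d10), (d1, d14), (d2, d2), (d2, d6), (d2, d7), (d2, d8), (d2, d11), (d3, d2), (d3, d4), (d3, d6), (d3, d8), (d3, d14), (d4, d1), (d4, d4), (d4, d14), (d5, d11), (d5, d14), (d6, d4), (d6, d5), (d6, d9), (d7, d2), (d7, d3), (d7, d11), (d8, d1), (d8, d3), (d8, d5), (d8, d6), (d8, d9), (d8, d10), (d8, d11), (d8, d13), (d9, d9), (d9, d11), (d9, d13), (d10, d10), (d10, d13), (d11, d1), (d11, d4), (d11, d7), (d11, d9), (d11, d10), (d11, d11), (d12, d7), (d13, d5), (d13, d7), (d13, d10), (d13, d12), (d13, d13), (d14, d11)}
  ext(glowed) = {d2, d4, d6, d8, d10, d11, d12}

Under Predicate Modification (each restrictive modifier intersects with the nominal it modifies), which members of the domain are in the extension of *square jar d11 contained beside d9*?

{d4}

⟦d11 contained⟧ = {x : ⟨d11, x⟩ ∈ ⟦contained⟧} = {d1, d4, d7, d9, d10, d11}
⟦beside d9⟧ = {x : ⟨x, d9⟩ ∈ ⟦beside⟧} = {d1, d4, d5, d6, d7, d8, d12, d14}
⟦jar⟧ = {d2, d4, d6, d7, d8, d10, d11, d13, d14}
… ∩ ⟦d11 contained⟧ = {d2, d4, d6, d7, d8, d10, d11, d13, d14} ∩ {d1, d4, d7, d9, d10, d11} = {d4, d7, d10, d11}
… ∩ ⟦beside d9⟧ = {d4, d7, d10, d11} ∩ {d1, d4, d5, d6, d7, d8, d12, d14} = {d4, d7}
… ∩ ⟦square⟧ = {d4, d7} ∩ {d2, d4, d5, d6, d9, d11, d12, d13, d14} = {d4}
So ⟦square jar d11 contained beside d9⟧ = {d4}.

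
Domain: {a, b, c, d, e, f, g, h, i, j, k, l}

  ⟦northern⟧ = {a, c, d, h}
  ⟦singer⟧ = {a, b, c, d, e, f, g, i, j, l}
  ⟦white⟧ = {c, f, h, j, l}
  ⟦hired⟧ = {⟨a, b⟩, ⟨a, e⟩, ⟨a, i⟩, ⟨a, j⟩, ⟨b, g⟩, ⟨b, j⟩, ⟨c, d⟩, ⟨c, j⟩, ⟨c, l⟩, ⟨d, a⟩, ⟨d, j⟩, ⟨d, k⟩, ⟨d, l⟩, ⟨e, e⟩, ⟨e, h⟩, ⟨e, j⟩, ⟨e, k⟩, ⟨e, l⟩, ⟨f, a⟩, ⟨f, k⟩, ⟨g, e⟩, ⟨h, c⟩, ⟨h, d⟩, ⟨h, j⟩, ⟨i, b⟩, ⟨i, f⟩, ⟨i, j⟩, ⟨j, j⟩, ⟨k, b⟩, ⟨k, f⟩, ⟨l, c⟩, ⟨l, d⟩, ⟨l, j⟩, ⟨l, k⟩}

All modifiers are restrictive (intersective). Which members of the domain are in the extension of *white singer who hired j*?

{c, j, l}

⟦who hired j⟧ = {x : ⟨x, j⟩ ∈ ⟦hired⟧} = {a, b, c, d, e, h, i, j, l}
⟦singer⟧ = {a, b, c, d, e, f, g, i, j, l}
… ∩ ⟦who hired j⟧ = {a, b, c, d, e, f, g, i, j, l} ∩ {a, b, c, d, e, h, i, j, l} = {a, b, c, d, e, i, j, l}
… ∩ ⟦white⟧ = {a, b, c, d, e, i, j, l} ∩ {c, f, h, j, l} = {c, j, l}
So ⟦white singer who hired j⟧ = {c, j, l}.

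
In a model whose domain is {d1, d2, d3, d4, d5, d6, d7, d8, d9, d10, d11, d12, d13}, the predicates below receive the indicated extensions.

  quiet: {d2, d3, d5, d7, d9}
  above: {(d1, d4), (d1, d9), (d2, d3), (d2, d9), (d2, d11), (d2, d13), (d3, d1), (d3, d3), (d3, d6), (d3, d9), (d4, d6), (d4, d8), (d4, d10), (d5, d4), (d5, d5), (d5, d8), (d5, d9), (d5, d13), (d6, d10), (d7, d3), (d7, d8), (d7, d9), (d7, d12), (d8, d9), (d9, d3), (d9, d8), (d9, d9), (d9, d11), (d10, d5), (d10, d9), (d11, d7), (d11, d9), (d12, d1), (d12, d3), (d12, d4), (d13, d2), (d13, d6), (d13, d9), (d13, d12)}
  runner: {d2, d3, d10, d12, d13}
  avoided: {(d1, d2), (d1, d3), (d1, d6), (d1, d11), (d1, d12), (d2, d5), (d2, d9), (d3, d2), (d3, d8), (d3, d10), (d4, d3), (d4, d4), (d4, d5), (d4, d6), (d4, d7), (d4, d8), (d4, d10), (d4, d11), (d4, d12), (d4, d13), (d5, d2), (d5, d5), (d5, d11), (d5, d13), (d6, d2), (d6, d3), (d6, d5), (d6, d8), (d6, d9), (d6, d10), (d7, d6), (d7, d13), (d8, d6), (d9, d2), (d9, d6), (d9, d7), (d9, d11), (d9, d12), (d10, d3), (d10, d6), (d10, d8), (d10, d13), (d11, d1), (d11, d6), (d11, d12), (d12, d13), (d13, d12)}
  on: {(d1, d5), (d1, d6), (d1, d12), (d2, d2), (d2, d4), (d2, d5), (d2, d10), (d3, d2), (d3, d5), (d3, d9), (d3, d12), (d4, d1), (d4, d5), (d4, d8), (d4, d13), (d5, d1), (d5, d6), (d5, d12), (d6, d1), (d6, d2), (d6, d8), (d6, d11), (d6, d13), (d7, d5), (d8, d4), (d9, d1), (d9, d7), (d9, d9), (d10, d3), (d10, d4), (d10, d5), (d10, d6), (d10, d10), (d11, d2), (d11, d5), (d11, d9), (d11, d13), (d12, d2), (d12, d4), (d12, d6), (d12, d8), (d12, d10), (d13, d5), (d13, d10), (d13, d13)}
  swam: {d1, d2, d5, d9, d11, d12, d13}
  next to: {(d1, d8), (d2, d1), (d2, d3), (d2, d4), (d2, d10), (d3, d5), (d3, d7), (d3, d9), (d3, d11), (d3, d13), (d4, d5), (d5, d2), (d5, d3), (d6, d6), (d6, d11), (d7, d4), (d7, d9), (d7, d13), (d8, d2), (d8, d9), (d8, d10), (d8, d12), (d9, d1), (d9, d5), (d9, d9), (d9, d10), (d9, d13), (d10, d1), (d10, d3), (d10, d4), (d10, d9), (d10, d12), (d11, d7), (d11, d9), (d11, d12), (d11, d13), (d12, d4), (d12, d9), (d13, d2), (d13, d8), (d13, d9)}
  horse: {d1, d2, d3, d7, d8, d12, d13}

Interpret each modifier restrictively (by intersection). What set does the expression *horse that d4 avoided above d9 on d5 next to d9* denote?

⟦that d4 avoided⟧ = {x : ⟨d4, x⟩ ∈ ⟦avoided⟧} = {d3, d4, d5, d6, d7, d8, d10, d11, d12, d13}
⟦above d9⟧ = {x : ⟨x, d9⟩ ∈ ⟦above⟧} = {d1, d2, d3, d5, d7, d8, d9, d10, d11, d13}
⟦on d5⟧ = {x : ⟨x, d5⟩ ∈ ⟦on⟧} = {d1, d2, d3, d4, d7, d10, d11, d13}
⟦next to d9⟧ = {x : ⟨x, d9⟩ ∈ ⟦next to⟧} = {d3, d7, d8, d9, d10, d11, d12, d13}
⟦horse⟧ = {d1, d2, d3, d7, d8, d12, d13}
… ∩ ⟦that d4 avoided⟧ = {d1, d2, d3, d7, d8, d12, d13} ∩ {d3, d4, d5, d6, d7, d8, d10, d11, d12, d13} = {d3, d7, d8, d12, d13}
… ∩ ⟦above d9⟧ = {d3, d7, d8, d12, d13} ∩ {d1, d2, d3, d5, d7, d8, d9, d10, d11, d13} = {d3, d7, d8, d13}
… ∩ ⟦on d5⟧ = {d3, d7, d8, d13} ∩ {d1, d2, d3, d4, d7, d10, d11, d13} = {d3, d7, d13}
… ∩ ⟦next to d9⟧ = {d3, d7, d13} ∩ {d3, d7, d8, d9, d10, d11, d12, d13} = {d3, d7, d13}
So ⟦horse that d4 avoided above d9 on d5 next to d9⟧ = {d3, d7, d13}.

{d3, d7, d13}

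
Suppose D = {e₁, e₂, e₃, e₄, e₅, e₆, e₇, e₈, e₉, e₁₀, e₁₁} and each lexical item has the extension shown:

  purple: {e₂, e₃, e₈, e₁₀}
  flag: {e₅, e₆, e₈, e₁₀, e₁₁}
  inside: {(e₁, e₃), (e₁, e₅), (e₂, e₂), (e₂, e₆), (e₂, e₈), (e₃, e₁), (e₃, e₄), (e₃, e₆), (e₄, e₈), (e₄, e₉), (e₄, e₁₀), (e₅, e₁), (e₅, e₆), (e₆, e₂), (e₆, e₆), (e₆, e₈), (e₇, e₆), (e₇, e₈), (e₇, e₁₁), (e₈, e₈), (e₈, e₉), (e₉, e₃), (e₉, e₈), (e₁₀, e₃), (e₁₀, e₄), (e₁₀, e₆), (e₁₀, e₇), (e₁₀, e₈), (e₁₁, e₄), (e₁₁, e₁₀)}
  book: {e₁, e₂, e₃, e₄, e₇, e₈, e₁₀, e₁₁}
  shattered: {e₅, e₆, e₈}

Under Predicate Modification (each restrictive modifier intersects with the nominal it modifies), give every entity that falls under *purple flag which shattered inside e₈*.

{e₈}

⟦which shattered⟧ = ⟦shattered⟧ = {e₅, e₆, e₈}
⟦inside e₈⟧ = {x : ⟨x, e₈⟩ ∈ ⟦inside⟧} = {e₂, e₄, e₆, e₇, e₈, e₉, e₁₀}
⟦flag⟧ = {e₅, e₆, e₈, e₁₀, e₁₁}
… ∩ ⟦which shattered⟧ = {e₅, e₆, e₈, e₁₀, e₁₁} ∩ {e₅, e₆, e₈} = {e₅, e₆, e₈}
… ∩ ⟦inside e₈⟧ = {e₅, e₆, e₈} ∩ {e₂, e₄, e₆, e₇, e₈, e₉, e₁₀} = {e₆, e₈}
… ∩ ⟦purple⟧ = {e₆, e₈} ∩ {e₂, e₃, e₈, e₁₀} = {e₈}
So ⟦purple flag which shattered inside e₈⟧ = {e₈}.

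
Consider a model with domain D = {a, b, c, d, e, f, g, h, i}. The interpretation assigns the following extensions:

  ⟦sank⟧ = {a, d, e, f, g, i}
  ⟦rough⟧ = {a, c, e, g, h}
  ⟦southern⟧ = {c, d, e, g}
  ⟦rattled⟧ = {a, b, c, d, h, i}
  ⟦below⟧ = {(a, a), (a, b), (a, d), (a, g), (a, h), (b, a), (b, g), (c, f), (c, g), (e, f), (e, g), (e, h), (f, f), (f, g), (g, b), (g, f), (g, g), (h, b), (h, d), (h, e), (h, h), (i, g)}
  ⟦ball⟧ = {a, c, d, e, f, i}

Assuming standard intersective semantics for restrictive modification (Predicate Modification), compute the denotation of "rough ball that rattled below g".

{a, c}

⟦that rattled⟧ = ⟦rattled⟧ = {a, b, c, d, h, i}
⟦below g⟧ = {x : ⟨x, g⟩ ∈ ⟦below⟧} = {a, b, c, e, f, g, i}
⟦ball⟧ = {a, c, d, e, f, i}
… ∩ ⟦that rattled⟧ = {a, c, d, e, f, i} ∩ {a, b, c, d, h, i} = {a, c, d, i}
… ∩ ⟦below g⟧ = {a, c, d, i} ∩ {a, b, c, e, f, g, i} = {a, c, i}
… ∩ ⟦rough⟧ = {a, c, i} ∩ {a, c, e, g, h} = {a, c}
So ⟦rough ball that rattled below g⟧ = {a, c}.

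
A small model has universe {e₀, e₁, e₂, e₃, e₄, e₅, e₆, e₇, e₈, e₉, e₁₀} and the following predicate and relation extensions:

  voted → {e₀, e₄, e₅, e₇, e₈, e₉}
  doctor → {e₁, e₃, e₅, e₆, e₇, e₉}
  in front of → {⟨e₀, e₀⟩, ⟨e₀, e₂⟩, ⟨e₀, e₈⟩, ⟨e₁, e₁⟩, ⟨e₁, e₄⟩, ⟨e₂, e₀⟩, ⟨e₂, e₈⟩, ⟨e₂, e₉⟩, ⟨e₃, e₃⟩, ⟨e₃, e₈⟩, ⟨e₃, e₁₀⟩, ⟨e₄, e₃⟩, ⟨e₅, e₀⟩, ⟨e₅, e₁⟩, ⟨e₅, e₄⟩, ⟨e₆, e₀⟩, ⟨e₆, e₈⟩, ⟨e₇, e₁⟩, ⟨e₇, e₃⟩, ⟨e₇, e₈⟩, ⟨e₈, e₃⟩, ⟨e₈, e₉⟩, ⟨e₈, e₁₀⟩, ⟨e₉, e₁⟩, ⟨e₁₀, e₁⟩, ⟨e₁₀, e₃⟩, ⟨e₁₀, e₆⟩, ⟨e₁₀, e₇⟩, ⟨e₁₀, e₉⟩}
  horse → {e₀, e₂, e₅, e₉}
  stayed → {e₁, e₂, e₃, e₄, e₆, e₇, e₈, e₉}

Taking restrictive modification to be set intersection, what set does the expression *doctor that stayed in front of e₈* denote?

{e₃, e₆, e₇}

⟦that stayed⟧ = ⟦stayed⟧ = {e₁, e₂, e₃, e₄, e₆, e₇, e₈, e₉}
⟦in front of e₈⟧ = {x : ⟨x, e₈⟩ ∈ ⟦in front of⟧} = {e₀, e₂, e₃, e₆, e₇}
⟦doctor⟧ = {e₁, e₃, e₅, e₆, e₇, e₉}
… ∩ ⟦that stayed⟧ = {e₁, e₃, e₅, e₆, e₇, e₉} ∩ {e₁, e₂, e₃, e₄, e₆, e₇, e₈, e₉} = {e₁, e₃, e₆, e₇, e₉}
… ∩ ⟦in front of e₈⟧ = {e₁, e₃, e₆, e₇, e₉} ∩ {e₀, e₂, e₃, e₆, e₇} = {e₃, e₆, e₇}
So ⟦doctor that stayed in front of e₈⟧ = {e₃, e₆, e₇}.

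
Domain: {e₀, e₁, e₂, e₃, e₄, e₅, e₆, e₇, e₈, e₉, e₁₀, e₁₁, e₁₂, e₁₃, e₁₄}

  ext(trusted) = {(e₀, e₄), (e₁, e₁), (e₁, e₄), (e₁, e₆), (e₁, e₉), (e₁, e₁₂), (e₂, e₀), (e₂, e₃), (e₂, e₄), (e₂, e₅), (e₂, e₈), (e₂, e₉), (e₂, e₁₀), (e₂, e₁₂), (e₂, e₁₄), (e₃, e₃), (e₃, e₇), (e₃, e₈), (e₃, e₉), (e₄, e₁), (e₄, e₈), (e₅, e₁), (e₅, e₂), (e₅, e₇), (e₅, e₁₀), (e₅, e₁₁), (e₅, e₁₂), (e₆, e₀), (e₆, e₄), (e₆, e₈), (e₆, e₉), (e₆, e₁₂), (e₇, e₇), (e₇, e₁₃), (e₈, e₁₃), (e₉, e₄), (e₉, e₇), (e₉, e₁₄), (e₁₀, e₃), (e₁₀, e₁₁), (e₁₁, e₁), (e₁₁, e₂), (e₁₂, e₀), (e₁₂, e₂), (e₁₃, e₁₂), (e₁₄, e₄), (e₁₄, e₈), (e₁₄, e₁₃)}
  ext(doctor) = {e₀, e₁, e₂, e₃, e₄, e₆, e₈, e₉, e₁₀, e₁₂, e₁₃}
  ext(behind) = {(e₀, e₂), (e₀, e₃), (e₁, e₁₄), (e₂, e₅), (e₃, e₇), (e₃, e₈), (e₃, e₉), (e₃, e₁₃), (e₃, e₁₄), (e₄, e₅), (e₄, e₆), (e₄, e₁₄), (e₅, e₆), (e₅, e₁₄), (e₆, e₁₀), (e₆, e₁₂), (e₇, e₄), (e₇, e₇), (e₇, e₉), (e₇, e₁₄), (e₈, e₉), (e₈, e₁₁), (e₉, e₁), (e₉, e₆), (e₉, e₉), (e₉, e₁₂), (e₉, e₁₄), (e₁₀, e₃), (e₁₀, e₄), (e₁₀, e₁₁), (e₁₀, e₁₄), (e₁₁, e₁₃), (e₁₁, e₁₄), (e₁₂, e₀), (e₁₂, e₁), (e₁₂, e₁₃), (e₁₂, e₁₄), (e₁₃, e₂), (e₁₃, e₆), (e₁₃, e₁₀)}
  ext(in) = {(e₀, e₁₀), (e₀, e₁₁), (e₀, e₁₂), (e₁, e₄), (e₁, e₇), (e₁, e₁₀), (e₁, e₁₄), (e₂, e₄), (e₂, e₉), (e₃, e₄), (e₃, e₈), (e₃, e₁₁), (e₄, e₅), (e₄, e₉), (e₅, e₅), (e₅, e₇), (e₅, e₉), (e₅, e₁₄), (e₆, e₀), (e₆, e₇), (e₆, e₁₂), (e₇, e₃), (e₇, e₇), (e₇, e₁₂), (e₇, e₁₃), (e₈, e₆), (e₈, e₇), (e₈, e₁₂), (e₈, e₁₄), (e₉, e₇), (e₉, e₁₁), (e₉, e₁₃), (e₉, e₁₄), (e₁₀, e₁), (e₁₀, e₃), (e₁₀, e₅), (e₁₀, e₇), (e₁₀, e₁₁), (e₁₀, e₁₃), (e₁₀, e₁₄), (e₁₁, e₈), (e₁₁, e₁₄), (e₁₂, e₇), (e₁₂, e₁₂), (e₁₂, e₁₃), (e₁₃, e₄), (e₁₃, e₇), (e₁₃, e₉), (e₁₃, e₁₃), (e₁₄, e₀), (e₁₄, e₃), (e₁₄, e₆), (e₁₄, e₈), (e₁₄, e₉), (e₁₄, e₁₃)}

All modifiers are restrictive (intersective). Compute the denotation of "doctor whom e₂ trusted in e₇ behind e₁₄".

⟦whom e₂ trusted⟧ = {x : ⟨e₂, x⟩ ∈ ⟦trusted⟧} = {e₀, e₃, e₄, e₅, e₈, e₉, e₁₀, e₁₂, e₁₄}
⟦in e₇⟧ = {x : ⟨x, e₇⟩ ∈ ⟦in⟧} = {e₁, e₅, e₆, e₇, e₈, e₉, e₁₀, e₁₂, e₁₃}
⟦behind e₁₄⟧ = {x : ⟨x, e₁₄⟩ ∈ ⟦behind⟧} = {e₁, e₃, e₄, e₅, e₇, e₉, e₁₀, e₁₁, e₁₂}
⟦doctor⟧ = {e₀, e₁, e₂, e₃, e₄, e₆, e₈, e₉, e₁₀, e₁₂, e₁₃}
… ∩ ⟦whom e₂ trusted⟧ = {e₀, e₁, e₂, e₃, e₄, e₆, e₈, e₉, e₁₀, e₁₂, e₁₃} ∩ {e₀, e₃, e₄, e₅, e₈, e₉, e₁₀, e₁₂, e₁₄} = {e₀, e₃, e₄, e₈, e₉, e₁₀, e₁₂}
… ∩ ⟦in e₇⟧ = {e₀, e₃, e₄, e₈, e₉, e₁₀, e₁₂} ∩ {e₁, e₅, e₆, e₇, e₈, e₉, e₁₀, e₁₂, e₁₃} = {e₈, e₉, e₁₀, e₁₂}
… ∩ ⟦behind e₁₄⟧ = {e₈, e₉, e₁₀, e₁₂} ∩ {e₁, e₃, e₄, e₅, e₇, e₉, e₁₀, e₁₁, e₁₂} = {e₉, e₁₀, e₁₂}
So ⟦doctor whom e₂ trusted in e₇ behind e₁₄⟧ = {e₉, e₁₀, e₁₂}.

{e₉, e₁₀, e₁₂}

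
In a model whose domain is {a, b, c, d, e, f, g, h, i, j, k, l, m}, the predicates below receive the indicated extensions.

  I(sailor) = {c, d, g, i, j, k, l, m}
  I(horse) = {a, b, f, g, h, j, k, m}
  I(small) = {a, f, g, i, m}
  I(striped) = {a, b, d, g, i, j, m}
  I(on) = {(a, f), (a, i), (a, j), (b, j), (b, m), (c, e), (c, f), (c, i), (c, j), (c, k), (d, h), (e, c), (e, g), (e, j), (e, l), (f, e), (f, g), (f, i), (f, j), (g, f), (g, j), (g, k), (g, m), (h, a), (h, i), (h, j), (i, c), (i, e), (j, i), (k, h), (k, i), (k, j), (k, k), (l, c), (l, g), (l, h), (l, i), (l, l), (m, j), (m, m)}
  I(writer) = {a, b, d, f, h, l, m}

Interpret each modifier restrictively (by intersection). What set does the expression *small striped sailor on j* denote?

⟦on j⟧ = {x : ⟨x, j⟩ ∈ ⟦on⟧} = {a, b, c, e, f, g, h, k, m}
⟦sailor⟧ = {c, d, g, i, j, k, l, m}
… ∩ ⟦on j⟧ = {c, d, g, i, j, k, l, m} ∩ {a, b, c, e, f, g, h, k, m} = {c, g, k, m}
… ∩ ⟦small⟧ = {c, g, k, m} ∩ {a, f, g, i, m} = {g, m}
… ∩ ⟦striped⟧ = {g, m} ∩ {a, b, d, g, i, j, m} = {g, m}
So ⟦small striped sailor on j⟧ = {g, m}.

{g, m}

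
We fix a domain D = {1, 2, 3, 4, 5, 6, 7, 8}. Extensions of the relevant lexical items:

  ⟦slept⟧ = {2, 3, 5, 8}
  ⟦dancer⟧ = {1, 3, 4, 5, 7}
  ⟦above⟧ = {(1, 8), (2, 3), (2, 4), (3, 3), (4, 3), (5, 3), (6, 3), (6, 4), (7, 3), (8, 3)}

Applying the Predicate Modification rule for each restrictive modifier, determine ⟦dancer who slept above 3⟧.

{3, 5}

⟦who slept⟧ = ⟦slept⟧ = {2, 3, 5, 8}
⟦above 3⟧ = {x : ⟨x, 3⟩ ∈ ⟦above⟧} = {2, 3, 4, 5, 6, 7, 8}
⟦dancer⟧ = {1, 3, 4, 5, 7}
… ∩ ⟦who slept⟧ = {1, 3, 4, 5, 7} ∩ {2, 3, 5, 8} = {3, 5}
… ∩ ⟦above 3⟧ = {3, 5} ∩ {2, 3, 4, 5, 6, 7, 8} = {3, 5}
So ⟦dancer who slept above 3⟧ = {3, 5}.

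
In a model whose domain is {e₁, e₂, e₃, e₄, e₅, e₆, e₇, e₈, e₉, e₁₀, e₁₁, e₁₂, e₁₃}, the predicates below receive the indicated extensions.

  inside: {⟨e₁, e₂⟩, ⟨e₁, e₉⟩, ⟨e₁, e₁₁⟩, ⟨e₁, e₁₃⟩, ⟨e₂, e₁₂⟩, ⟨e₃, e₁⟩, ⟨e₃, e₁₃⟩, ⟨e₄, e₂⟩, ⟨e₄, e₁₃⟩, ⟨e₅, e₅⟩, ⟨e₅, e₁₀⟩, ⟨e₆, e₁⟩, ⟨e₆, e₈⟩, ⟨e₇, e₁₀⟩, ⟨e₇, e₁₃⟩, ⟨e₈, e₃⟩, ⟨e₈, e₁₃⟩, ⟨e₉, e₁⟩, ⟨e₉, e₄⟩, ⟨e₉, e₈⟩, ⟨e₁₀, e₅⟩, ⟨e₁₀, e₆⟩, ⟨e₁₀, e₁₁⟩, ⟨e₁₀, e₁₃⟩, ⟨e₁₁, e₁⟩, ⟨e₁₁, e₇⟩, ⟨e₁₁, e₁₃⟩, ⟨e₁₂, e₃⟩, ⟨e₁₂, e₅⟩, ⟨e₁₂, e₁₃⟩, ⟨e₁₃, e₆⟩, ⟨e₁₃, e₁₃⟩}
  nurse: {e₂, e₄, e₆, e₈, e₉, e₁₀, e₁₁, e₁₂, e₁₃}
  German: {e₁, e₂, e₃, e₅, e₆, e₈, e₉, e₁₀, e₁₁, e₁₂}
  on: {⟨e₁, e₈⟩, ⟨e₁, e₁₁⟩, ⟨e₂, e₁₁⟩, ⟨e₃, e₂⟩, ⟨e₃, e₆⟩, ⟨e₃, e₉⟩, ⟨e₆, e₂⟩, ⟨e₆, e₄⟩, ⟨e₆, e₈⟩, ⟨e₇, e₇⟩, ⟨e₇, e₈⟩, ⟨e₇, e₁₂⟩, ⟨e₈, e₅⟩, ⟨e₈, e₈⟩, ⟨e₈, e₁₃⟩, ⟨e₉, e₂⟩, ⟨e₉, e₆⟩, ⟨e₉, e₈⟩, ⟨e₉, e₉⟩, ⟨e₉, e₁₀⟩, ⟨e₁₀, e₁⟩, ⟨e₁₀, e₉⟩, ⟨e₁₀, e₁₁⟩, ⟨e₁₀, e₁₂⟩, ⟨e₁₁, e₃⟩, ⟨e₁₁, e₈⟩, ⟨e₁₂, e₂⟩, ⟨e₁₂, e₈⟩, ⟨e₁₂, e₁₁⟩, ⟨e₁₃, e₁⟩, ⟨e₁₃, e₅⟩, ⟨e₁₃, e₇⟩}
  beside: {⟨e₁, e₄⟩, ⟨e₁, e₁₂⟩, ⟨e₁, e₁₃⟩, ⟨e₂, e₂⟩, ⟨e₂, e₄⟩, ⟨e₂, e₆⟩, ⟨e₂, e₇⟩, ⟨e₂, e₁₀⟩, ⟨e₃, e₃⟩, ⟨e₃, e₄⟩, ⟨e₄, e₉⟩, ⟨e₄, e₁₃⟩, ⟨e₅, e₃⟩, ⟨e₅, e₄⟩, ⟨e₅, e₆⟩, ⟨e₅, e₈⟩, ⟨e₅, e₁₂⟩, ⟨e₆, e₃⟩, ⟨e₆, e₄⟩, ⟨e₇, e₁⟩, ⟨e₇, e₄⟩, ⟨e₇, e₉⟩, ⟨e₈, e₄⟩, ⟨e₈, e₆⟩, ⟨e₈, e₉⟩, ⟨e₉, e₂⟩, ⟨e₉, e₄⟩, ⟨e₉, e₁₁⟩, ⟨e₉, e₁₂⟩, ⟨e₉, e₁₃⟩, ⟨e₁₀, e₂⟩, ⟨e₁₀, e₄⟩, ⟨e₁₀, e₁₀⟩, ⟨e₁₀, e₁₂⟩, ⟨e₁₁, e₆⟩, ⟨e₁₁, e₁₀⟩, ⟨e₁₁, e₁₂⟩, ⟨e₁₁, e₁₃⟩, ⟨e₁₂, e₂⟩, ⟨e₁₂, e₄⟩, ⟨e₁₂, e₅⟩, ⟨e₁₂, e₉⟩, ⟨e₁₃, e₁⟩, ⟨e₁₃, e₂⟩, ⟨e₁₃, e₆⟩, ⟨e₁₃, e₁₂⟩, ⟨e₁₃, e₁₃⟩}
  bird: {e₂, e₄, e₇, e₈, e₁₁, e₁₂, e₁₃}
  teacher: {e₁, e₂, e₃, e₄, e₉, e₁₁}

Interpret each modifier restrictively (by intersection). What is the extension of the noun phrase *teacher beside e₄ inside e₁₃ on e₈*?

⟦beside e₄⟧ = {x : ⟨x, e₄⟩ ∈ ⟦beside⟧} = {e₁, e₂, e₃, e₅, e₆, e₇, e₈, e₉, e₁₀, e₁₂}
⟦inside e₁₃⟧ = {x : ⟨x, e₁₃⟩ ∈ ⟦inside⟧} = {e₁, e₃, e₄, e₇, e₈, e₁₀, e₁₁, e₁₂, e₁₃}
⟦on e₈⟧ = {x : ⟨x, e₈⟩ ∈ ⟦on⟧} = {e₁, e₆, e₇, e₈, e₉, e₁₁, e₁₂}
⟦teacher⟧ = {e₁, e₂, e₃, e₄, e₉, e₁₁}
… ∩ ⟦beside e₄⟧ = {e₁, e₂, e₃, e₄, e₉, e₁₁} ∩ {e₁, e₂, e₃, e₅, e₆, e₇, e₈, e₉, e₁₀, e₁₂} = {e₁, e₂, e₃, e₉}
… ∩ ⟦inside e₁₃⟧ = {e₁, e₂, e₃, e₉} ∩ {e₁, e₃, e₄, e₇, e₈, e₁₀, e₁₁, e₁₂, e₁₃} = {e₁, e₃}
… ∩ ⟦on e₈⟧ = {e₁, e₃} ∩ {e₁, e₆, e₇, e₈, e₉, e₁₁, e₁₂} = {e₁}
So ⟦teacher beside e₄ inside e₁₃ on e₈⟧ = {e₁}.

{e₁}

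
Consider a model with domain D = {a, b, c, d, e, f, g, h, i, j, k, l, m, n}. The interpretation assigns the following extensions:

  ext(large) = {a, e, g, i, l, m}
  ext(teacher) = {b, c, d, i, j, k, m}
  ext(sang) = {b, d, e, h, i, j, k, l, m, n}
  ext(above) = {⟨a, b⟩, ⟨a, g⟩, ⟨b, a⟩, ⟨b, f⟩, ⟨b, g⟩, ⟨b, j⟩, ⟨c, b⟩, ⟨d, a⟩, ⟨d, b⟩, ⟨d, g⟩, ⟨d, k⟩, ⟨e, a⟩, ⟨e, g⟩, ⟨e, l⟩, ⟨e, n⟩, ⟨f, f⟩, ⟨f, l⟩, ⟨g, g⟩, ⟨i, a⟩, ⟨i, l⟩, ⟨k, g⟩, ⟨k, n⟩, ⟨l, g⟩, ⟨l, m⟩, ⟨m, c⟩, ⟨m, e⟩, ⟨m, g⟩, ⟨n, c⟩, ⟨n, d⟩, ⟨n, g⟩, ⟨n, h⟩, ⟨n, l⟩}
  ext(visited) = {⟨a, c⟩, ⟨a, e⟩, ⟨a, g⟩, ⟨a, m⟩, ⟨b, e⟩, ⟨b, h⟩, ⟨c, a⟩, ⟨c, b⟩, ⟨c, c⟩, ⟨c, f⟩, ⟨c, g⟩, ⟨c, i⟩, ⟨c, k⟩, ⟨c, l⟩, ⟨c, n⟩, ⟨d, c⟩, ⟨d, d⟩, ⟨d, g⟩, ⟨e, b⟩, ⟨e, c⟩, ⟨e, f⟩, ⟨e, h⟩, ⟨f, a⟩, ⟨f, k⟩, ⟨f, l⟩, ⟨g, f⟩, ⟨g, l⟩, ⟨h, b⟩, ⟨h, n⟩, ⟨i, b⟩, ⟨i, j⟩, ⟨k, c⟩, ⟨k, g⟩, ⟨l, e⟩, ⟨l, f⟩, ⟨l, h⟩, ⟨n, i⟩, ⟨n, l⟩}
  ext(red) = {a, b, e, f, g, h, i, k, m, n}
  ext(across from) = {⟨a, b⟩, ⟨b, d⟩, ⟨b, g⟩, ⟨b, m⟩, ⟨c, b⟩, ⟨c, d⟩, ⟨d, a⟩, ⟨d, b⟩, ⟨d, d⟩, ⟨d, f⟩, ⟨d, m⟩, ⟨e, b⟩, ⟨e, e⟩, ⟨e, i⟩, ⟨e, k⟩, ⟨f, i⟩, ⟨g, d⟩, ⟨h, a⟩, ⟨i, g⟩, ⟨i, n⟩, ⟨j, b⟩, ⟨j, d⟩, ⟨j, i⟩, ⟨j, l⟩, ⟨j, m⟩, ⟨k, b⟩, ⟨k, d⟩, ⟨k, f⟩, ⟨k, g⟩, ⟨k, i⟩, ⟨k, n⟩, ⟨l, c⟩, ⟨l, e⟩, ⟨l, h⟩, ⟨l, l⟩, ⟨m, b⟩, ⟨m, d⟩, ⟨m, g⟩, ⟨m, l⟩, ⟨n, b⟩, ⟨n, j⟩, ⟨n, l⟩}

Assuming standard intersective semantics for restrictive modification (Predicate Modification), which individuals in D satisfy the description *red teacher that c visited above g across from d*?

{b, k}

⟦that c visited⟧ = {x : ⟨c, x⟩ ∈ ⟦visited⟧} = {a, b, c, f, g, i, k, l, n}
⟦above g⟧ = {x : ⟨x, g⟩ ∈ ⟦above⟧} = {a, b, d, e, g, k, l, m, n}
⟦across from d⟧ = {x : ⟨x, d⟩ ∈ ⟦across from⟧} = {b, c, d, g, j, k, m}
⟦teacher⟧ = {b, c, d, i, j, k, m}
… ∩ ⟦that c visited⟧ = {b, c, d, i, j, k, m} ∩ {a, b, c, f, g, i, k, l, n} = {b, c, i, k}
… ∩ ⟦above g⟧ = {b, c, i, k} ∩ {a, b, d, e, g, k, l, m, n} = {b, k}
… ∩ ⟦across from d⟧ = {b, k} ∩ {b, c, d, g, j, k, m} = {b, k}
… ∩ ⟦red⟧ = {b, k} ∩ {a, b, e, f, g, h, i, k, m, n} = {b, k}
So ⟦red teacher that c visited above g across from d⟧ = {b, k}.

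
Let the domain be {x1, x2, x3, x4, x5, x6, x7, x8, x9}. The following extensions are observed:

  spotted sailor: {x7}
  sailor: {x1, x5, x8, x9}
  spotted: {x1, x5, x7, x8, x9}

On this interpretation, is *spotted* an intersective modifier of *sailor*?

⟦spotted⟧ ∩ ⟦sailor⟧ = {x1, x5, x7, x8, x9} ∩ {x1, x5, x8, x9} = {x1, x5, x8, x9}
Observed ⟦spotted sailor⟧ = {x7}.
These differ, so the modifier is not intersective in this model.

no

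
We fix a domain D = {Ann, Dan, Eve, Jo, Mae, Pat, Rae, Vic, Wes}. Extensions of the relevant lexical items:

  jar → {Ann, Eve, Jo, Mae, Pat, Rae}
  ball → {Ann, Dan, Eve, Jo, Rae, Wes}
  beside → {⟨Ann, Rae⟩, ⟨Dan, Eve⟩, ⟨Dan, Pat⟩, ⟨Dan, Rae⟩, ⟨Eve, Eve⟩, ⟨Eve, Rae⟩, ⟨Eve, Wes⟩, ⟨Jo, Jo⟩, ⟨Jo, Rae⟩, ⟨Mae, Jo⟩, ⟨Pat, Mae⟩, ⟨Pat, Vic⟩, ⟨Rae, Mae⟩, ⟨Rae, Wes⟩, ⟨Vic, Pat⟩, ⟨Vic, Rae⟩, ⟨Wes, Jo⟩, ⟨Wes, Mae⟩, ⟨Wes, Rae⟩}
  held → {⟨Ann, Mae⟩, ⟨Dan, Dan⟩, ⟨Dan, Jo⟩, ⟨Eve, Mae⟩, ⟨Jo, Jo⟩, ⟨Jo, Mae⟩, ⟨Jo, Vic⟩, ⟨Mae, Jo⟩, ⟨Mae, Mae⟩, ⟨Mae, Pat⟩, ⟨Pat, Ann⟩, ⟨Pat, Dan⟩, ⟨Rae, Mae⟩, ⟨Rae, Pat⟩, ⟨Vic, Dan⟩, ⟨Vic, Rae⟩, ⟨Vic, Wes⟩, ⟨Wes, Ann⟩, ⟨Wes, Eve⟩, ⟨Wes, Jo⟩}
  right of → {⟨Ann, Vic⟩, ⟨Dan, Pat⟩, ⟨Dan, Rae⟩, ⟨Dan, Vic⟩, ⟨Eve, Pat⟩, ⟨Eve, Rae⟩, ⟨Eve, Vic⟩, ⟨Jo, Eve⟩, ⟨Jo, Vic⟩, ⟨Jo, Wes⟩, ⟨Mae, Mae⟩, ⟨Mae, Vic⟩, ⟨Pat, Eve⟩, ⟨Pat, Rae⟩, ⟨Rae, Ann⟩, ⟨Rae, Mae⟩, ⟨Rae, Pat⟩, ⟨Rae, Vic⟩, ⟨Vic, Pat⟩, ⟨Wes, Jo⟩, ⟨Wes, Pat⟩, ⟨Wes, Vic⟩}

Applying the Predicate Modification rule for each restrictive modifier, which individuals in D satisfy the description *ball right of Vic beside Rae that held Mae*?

{Ann, Eve, Jo}

⟦right of Vic⟧ = {x : ⟨x, Vic⟩ ∈ ⟦right of⟧} = {Ann, Dan, Eve, Jo, Mae, Rae, Wes}
⟦beside Rae⟧ = {x : ⟨x, Rae⟩ ∈ ⟦beside⟧} = {Ann, Dan, Eve, Jo, Vic, Wes}
⟦that held Mae⟧ = {x : ⟨x, Mae⟩ ∈ ⟦held⟧} = {Ann, Eve, Jo, Mae, Rae}
⟦ball⟧ = {Ann, Dan, Eve, Jo, Rae, Wes}
… ∩ ⟦right of Vic⟧ = {Ann, Dan, Eve, Jo, Rae, Wes} ∩ {Ann, Dan, Eve, Jo, Mae, Rae, Wes} = {Ann, Dan, Eve, Jo, Rae, Wes}
… ∩ ⟦beside Rae⟧ = {Ann, Dan, Eve, Jo, Rae, Wes} ∩ {Ann, Dan, Eve, Jo, Vic, Wes} = {Ann, Dan, Eve, Jo, Wes}
… ∩ ⟦that held Mae⟧ = {Ann, Dan, Eve, Jo, Wes} ∩ {Ann, Eve, Jo, Mae, Rae} = {Ann, Eve, Jo}
So ⟦ball right of Vic beside Rae that held Mae⟧ = {Ann, Eve, Jo}.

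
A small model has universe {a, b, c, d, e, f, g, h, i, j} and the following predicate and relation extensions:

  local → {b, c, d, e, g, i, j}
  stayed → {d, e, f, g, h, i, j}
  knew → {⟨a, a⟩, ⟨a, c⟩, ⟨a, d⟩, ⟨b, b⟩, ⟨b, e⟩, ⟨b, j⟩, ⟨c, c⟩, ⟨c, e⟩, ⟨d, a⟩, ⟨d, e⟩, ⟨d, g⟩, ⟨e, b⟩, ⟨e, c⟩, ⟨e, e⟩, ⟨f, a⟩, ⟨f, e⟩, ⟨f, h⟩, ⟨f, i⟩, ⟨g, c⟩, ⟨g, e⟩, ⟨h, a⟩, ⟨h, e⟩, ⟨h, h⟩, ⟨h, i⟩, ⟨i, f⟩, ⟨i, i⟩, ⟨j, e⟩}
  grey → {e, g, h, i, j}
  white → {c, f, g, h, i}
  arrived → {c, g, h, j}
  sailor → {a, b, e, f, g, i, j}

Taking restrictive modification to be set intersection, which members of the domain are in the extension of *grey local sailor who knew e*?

{e, g, j}

⟦who knew e⟧ = {x : ⟨x, e⟩ ∈ ⟦knew⟧} = {b, c, d, e, f, g, h, j}
⟦sailor⟧ = {a, b, e, f, g, i, j}
… ∩ ⟦who knew e⟧ = {a, b, e, f, g, i, j} ∩ {b, c, d, e, f, g, h, j} = {b, e, f, g, j}
… ∩ ⟦grey⟧ = {b, e, f, g, j} ∩ {e, g, h, i, j} = {e, g, j}
… ∩ ⟦local⟧ = {e, g, j} ∩ {b, c, d, e, g, i, j} = {e, g, j}
So ⟦grey local sailor who knew e⟧ = {e, g, j}.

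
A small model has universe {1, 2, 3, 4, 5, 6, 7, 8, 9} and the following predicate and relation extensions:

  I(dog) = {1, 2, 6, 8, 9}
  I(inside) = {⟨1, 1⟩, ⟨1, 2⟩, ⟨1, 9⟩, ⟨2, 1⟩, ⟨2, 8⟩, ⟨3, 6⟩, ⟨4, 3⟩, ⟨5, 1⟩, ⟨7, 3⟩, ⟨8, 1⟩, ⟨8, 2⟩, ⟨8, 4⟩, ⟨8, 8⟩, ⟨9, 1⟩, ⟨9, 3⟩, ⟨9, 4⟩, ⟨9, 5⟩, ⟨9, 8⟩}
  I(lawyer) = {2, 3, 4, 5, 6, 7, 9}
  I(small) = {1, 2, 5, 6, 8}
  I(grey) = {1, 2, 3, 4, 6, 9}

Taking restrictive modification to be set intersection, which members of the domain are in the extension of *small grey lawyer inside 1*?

{2}

⟦inside 1⟧ = {x : ⟨x, 1⟩ ∈ ⟦inside⟧} = {1, 2, 5, 8, 9}
⟦lawyer⟧ = {2, 3, 4, 5, 6, 7, 9}
… ∩ ⟦inside 1⟧ = {2, 3, 4, 5, 6, 7, 9} ∩ {1, 2, 5, 8, 9} = {2, 5, 9}
… ∩ ⟦small⟧ = {2, 5, 9} ∩ {1, 2, 5, 6, 8} = {2, 5}
… ∩ ⟦grey⟧ = {2, 5} ∩ {1, 2, 3, 4, 6, 9} = {2}
So ⟦small grey lawyer inside 1⟧ = {2}.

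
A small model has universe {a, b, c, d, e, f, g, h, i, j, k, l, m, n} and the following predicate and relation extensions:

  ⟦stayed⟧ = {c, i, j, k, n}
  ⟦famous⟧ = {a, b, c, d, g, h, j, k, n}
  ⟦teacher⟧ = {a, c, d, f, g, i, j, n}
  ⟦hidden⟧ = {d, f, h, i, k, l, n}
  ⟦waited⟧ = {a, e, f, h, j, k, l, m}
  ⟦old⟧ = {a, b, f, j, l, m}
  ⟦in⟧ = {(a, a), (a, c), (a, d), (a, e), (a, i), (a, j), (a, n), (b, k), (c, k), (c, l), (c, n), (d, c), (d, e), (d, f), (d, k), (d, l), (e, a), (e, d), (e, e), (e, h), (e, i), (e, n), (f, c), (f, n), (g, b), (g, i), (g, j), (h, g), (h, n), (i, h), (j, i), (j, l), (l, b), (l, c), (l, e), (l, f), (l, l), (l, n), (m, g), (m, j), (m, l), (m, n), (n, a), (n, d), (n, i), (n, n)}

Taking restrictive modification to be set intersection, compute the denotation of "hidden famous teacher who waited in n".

⟦who waited⟧ = ⟦waited⟧ = {a, e, f, h, j, k, l, m}
⟦in n⟧ = {x : ⟨x, n⟩ ∈ ⟦in⟧} = {a, c, e, f, h, l, m, n}
⟦teacher⟧ = {a, c, d, f, g, i, j, n}
… ∩ ⟦who waited⟧ = {a, c, d, f, g, i, j, n} ∩ {a, e, f, h, j, k, l, m} = {a, f, j}
… ∩ ⟦in n⟧ = {a, f, j} ∩ {a, c, e, f, h, l, m, n} = {a, f}
… ∩ ⟦hidden⟧ = {a, f} ∩ {d, f, h, i, k, l, n} = {f}
… ∩ ⟦famous⟧ = {f} ∩ {a, b, c, d, g, h, j, k, n} = ∅
So ⟦hidden famous teacher who waited in n⟧ = { }.

{ }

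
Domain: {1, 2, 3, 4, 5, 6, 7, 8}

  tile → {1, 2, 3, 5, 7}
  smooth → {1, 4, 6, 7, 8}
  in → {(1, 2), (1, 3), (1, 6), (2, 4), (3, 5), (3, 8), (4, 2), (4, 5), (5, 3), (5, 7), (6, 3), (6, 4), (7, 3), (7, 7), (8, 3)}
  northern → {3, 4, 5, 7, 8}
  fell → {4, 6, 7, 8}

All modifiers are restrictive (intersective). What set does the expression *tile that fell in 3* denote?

{7}

⟦that fell⟧ = ⟦fell⟧ = {4, 6, 7, 8}
⟦in 3⟧ = {x : ⟨x, 3⟩ ∈ ⟦in⟧} = {1, 5, 6, 7, 8}
⟦tile⟧ = {1, 2, 3, 5, 7}
… ∩ ⟦that fell⟧ = {1, 2, 3, 5, 7} ∩ {4, 6, 7, 8} = {7}
… ∩ ⟦in 3⟧ = {7} ∩ {1, 5, 6, 7, 8} = {7}
So ⟦tile that fell in 3⟧ = {7}.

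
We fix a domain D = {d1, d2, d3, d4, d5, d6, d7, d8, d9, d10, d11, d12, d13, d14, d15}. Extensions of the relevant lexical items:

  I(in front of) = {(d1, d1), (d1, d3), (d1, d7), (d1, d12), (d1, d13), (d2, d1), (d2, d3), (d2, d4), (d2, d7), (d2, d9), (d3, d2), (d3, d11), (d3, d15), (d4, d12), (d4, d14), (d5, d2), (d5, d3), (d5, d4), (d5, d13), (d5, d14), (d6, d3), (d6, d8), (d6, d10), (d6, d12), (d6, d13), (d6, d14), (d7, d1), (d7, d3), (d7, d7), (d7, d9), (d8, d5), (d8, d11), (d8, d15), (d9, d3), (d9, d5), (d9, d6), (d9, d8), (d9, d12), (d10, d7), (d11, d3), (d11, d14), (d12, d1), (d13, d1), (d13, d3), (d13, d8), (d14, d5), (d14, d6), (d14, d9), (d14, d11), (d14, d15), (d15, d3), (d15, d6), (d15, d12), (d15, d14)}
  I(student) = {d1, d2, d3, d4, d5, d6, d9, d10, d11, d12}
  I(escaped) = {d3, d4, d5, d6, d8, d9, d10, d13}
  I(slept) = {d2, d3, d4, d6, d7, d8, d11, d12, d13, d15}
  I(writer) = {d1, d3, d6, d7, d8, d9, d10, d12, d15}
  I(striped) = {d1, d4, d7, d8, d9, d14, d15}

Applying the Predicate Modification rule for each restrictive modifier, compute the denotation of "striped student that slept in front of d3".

⟦that slept⟧ = ⟦slept⟧ = {d2, d3, d4, d6, d7, d8, d11, d12, d13, d15}
⟦in front of d3⟧ = {x : ⟨x, d3⟩ ∈ ⟦in front of⟧} = {d1, d2, d5, d6, d7, d9, d11, d13, d15}
⟦student⟧ = {d1, d2, d3, d4, d5, d6, d9, d10, d11, d12}
… ∩ ⟦that slept⟧ = {d1, d2, d3, d4, d5, d6, d9, d10, d11, d12} ∩ {d2, d3, d4, d6, d7, d8, d11, d12, d13, d15} = {d2, d3, d4, d6, d11, d12}
… ∩ ⟦in front of d3⟧ = {d2, d3, d4, d6, d11, d12} ∩ {d1, d2, d5, d6, d7, d9, d11, d13, d15} = {d2, d6, d11}
… ∩ ⟦striped⟧ = {d2, d6, d11} ∩ {d1, d4, d7, d8, d9, d14, d15} = ∅
So ⟦striped student that slept in front of d3⟧ = ∅.

∅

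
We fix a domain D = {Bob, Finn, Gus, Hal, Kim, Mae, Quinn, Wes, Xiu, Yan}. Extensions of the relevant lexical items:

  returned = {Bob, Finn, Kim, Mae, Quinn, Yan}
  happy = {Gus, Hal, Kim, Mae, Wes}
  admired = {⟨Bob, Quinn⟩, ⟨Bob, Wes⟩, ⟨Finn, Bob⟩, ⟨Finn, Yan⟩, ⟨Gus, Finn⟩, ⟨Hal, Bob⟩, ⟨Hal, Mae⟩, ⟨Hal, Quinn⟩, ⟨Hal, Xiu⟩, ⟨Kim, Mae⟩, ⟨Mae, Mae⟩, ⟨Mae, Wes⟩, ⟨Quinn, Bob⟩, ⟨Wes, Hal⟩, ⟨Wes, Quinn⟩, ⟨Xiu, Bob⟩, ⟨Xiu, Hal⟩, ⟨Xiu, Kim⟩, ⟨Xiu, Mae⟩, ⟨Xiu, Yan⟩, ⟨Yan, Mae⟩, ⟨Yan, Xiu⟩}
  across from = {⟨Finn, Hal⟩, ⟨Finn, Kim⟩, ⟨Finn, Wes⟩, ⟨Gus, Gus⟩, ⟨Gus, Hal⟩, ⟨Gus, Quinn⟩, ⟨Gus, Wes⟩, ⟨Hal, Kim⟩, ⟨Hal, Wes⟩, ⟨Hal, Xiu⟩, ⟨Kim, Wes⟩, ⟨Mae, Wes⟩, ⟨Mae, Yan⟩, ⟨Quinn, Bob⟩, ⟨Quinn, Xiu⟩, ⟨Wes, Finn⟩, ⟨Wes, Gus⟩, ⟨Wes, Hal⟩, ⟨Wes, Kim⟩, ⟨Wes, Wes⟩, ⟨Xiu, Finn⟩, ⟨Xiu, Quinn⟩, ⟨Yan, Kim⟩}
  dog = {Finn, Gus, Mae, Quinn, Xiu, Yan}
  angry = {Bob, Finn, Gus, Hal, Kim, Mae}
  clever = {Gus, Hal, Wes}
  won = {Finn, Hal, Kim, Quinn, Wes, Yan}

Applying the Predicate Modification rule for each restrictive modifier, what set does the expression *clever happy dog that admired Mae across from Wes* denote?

{}

⟦that admired Mae⟧ = {x : ⟨x, Mae⟩ ∈ ⟦admired⟧} = {Hal, Kim, Mae, Xiu, Yan}
⟦across from Wes⟧ = {x : ⟨x, Wes⟩ ∈ ⟦across from⟧} = {Finn, Gus, Hal, Kim, Mae, Wes}
⟦dog⟧ = {Finn, Gus, Mae, Quinn, Xiu, Yan}
… ∩ ⟦that admired Mae⟧ = {Finn, Gus, Mae, Quinn, Xiu, Yan} ∩ {Hal, Kim, Mae, Xiu, Yan} = {Mae, Xiu, Yan}
… ∩ ⟦across from Wes⟧ = {Mae, Xiu, Yan} ∩ {Finn, Gus, Hal, Kim, Mae, Wes} = {Mae}
… ∩ ⟦clever⟧ = {Mae} ∩ {Gus, Hal, Wes} = ∅
… ∩ ⟦happy⟧ = ∅ ∩ {Gus, Hal, Kim, Mae, Wes} = ∅
So ⟦clever happy dog that admired Mae across from Wes⟧ = {}.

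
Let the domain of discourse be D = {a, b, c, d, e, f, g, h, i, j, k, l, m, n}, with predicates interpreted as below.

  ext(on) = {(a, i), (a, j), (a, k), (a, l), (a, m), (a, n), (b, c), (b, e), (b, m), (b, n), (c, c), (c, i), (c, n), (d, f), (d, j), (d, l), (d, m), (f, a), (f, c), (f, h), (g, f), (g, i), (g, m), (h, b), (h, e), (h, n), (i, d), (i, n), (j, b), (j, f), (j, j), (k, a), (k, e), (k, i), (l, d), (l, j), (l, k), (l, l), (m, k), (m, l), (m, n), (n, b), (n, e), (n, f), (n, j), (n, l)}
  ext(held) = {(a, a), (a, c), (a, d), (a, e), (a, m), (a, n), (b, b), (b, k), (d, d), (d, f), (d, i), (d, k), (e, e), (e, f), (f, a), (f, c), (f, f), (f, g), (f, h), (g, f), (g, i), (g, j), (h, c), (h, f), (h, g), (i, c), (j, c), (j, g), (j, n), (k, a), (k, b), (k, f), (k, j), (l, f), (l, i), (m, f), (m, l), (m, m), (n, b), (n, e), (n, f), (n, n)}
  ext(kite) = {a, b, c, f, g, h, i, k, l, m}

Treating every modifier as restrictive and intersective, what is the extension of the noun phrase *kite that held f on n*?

⟦that held f⟧ = {x : ⟨x, f⟩ ∈ ⟦held⟧} = {d, e, f, g, h, k, l, m, n}
⟦on n⟧ = {x : ⟨x, n⟩ ∈ ⟦on⟧} = {a, b, c, h, i, m}
⟦kite⟧ = {a, b, c, f, g, h, i, k, l, m}
… ∩ ⟦that held f⟧ = {a, b, c, f, g, h, i, k, l, m} ∩ {d, e, f, g, h, k, l, m, n} = {f, g, h, k, l, m}
… ∩ ⟦on n⟧ = {f, g, h, k, l, m} ∩ {a, b, c, h, i, m} = {h, m}
So ⟦kite that held f on n⟧ = {h, m}.

{h, m}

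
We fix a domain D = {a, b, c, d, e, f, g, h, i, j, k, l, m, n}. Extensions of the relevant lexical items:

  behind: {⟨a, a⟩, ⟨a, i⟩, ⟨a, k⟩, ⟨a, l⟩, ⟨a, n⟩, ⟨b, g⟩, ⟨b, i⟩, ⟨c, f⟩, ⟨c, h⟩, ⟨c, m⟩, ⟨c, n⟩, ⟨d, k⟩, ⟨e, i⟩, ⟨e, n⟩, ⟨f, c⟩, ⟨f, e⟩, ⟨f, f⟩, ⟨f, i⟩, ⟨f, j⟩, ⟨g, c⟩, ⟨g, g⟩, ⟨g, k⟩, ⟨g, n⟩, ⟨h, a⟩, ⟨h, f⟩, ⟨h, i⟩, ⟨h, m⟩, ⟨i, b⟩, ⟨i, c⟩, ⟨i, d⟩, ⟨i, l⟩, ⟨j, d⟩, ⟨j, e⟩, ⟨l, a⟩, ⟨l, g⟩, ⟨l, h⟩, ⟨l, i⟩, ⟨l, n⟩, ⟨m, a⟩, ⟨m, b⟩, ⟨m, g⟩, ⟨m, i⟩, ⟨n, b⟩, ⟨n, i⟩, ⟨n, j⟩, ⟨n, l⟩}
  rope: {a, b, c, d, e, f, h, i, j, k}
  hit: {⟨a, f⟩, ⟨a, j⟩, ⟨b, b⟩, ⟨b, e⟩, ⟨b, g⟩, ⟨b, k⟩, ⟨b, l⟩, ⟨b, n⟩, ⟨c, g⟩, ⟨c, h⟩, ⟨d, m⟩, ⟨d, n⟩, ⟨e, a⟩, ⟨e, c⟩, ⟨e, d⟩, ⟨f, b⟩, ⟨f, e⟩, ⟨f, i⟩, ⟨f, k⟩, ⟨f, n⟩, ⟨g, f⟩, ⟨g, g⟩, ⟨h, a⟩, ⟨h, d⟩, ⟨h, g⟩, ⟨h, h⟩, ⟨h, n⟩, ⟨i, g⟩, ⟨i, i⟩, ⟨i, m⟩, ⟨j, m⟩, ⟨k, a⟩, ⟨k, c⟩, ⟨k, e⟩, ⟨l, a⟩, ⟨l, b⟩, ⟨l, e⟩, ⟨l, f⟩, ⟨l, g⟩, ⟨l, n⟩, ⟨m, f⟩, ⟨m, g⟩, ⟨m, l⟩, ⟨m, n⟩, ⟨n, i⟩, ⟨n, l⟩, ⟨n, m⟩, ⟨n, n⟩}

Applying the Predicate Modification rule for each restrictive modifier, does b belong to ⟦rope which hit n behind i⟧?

yes

⟦which hit n⟧ = {x : ⟨x, n⟩ ∈ ⟦hit⟧} = {b, d, f, h, l, m, n}
⟦behind i⟧ = {x : ⟨x, i⟩ ∈ ⟦behind⟧} = {a, b, e, f, h, l, m, n}
⟦rope⟧ = {a, b, c, d, e, f, h, i, j, k}
… ∩ ⟦which hit n⟧ = {a, b, c, d, e, f, h, i, j, k} ∩ {b, d, f, h, l, m, n} = {b, d, f, h}
… ∩ ⟦behind i⟧ = {b, d, f, h} ∩ {a, b, e, f, h, l, m, n} = {b, f, h}
⟦rope which hit n behind i⟧ = {b, f, h}; b ∈ this set.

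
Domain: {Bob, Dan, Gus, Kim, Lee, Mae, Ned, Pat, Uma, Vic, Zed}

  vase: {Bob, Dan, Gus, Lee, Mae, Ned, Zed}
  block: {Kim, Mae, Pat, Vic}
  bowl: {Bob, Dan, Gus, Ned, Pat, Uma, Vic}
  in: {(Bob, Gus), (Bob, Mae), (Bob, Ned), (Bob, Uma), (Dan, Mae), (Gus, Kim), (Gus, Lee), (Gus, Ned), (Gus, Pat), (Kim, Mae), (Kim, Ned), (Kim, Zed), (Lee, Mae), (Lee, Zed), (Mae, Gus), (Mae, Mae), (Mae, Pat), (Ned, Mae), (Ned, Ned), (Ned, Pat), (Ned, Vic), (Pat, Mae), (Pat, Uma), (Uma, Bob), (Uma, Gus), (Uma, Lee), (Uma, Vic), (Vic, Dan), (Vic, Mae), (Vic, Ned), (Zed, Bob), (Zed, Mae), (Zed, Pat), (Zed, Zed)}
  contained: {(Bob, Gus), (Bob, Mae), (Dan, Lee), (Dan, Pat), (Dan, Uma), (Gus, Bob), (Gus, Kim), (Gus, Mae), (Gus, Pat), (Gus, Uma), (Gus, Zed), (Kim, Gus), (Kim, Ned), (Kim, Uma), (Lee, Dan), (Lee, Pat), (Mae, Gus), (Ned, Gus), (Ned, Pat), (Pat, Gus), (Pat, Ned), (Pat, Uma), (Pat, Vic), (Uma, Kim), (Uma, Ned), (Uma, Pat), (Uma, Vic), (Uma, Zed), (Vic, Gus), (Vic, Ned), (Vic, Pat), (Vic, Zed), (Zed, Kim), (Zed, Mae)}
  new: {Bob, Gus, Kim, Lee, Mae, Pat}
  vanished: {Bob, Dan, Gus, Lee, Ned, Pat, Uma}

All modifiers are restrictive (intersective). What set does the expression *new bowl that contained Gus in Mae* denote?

{Bob, Pat}

⟦that contained Gus⟧ = {x : ⟨x, Gus⟩ ∈ ⟦contained⟧} = {Bob, Kim, Mae, Ned, Pat, Vic}
⟦in Mae⟧ = {x : ⟨x, Mae⟩ ∈ ⟦in⟧} = {Bob, Dan, Kim, Lee, Mae, Ned, Pat, Vic, Zed}
⟦bowl⟧ = {Bob, Dan, Gus, Ned, Pat, Uma, Vic}
… ∩ ⟦that contained Gus⟧ = {Bob, Dan, Gus, Ned, Pat, Uma, Vic} ∩ {Bob, Kim, Mae, Ned, Pat, Vic} = {Bob, Ned, Pat, Vic}
… ∩ ⟦in Mae⟧ = {Bob, Ned, Pat, Vic} ∩ {Bob, Dan, Kim, Lee, Mae, Ned, Pat, Vic, Zed} = {Bob, Ned, Pat, Vic}
… ∩ ⟦new⟧ = {Bob, Ned, Pat, Vic} ∩ {Bob, Gus, Kim, Lee, Mae, Pat} = {Bob, Pat}
So ⟦new bowl that contained Gus in Mae⟧ = {Bob, Pat}.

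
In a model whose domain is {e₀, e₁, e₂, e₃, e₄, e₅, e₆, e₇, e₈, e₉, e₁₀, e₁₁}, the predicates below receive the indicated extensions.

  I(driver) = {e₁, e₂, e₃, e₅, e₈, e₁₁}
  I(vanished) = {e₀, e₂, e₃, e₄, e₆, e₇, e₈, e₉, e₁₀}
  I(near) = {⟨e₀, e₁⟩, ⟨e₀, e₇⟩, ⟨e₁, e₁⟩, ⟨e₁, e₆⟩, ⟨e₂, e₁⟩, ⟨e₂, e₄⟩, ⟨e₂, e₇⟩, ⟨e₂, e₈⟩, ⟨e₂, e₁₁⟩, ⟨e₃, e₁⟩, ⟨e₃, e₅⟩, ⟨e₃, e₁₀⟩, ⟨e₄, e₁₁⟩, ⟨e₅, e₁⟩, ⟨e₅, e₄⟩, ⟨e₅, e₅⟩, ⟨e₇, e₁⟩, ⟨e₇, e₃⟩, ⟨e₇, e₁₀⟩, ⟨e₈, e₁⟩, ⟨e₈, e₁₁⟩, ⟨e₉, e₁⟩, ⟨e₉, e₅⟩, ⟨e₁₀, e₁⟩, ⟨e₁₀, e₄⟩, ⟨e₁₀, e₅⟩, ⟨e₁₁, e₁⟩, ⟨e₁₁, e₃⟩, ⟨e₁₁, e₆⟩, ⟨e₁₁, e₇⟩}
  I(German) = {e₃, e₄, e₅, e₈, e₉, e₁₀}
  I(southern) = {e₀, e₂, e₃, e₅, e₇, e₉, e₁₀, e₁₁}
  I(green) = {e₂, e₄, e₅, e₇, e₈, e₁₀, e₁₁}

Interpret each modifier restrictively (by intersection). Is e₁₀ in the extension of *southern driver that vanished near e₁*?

⟦that vanished⟧ = ⟦vanished⟧ = {e₀, e₂, e₃, e₄, e₆, e₇, e₈, e₉, e₁₀}
⟦near e₁⟧ = {x : ⟨x, e₁⟩ ∈ ⟦near⟧} = {e₀, e₁, e₂, e₃, e₅, e₇, e₈, e₉, e₁₀, e₁₁}
⟦driver⟧ = {e₁, e₂, e₃, e₅, e₈, e₁₁}
… ∩ ⟦that vanished⟧ = {e₁, e₂, e₃, e₅, e₈, e₁₁} ∩ {e₀, e₂, e₃, e₄, e₆, e₇, e₈, e₉, e₁₀} = {e₂, e₃, e₈}
… ∩ ⟦near e₁⟧ = {e₂, e₃, e₈} ∩ {e₀, e₁, e₂, e₃, e₅, e₇, e₈, e₉, e₁₀, e₁₁} = {e₂, e₃, e₈}
… ∩ ⟦southern⟧ = {e₂, e₃, e₈} ∩ {e₀, e₂, e₃, e₅, e₇, e₉, e₁₀, e₁₁} = {e₂, e₃}
⟦southern driver that vanished near e₁⟧ = {e₂, e₃}; e₁₀ ∉ this set.

no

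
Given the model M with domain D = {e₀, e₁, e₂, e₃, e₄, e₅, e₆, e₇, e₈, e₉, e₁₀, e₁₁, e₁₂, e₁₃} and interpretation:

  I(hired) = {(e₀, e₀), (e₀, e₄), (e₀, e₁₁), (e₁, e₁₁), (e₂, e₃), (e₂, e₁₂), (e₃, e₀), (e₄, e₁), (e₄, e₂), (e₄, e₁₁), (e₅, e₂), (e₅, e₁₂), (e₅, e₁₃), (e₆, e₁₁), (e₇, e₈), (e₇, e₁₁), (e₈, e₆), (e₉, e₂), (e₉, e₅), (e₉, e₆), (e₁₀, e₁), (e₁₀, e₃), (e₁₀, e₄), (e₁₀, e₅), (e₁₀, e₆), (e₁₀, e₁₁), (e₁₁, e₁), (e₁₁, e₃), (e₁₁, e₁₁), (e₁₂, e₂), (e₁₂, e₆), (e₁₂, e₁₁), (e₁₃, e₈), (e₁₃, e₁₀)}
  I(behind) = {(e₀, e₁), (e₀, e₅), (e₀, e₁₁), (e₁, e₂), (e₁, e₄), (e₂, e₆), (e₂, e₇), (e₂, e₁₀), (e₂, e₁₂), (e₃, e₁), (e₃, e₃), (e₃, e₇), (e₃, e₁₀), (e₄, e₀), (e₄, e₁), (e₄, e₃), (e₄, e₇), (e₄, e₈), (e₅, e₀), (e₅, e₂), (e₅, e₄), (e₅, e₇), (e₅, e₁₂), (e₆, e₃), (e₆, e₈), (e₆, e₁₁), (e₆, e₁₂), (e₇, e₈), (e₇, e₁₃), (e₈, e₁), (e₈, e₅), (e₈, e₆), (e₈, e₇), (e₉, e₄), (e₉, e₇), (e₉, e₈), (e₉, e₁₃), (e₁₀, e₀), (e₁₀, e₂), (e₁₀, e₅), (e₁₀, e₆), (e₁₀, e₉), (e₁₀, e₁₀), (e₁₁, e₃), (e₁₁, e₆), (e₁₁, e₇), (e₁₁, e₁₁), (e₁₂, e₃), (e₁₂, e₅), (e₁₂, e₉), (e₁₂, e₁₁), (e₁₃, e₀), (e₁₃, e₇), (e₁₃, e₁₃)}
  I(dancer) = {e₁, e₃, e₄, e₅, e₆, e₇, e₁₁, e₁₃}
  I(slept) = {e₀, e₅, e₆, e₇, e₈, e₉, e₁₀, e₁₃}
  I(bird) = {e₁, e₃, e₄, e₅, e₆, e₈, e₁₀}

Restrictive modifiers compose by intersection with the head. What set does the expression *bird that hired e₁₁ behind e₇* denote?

{e₄}

⟦that hired e₁₁⟧ = {x : ⟨x, e₁₁⟩ ∈ ⟦hired⟧} = {e₀, e₁, e₄, e₆, e₇, e₁₀, e₁₁, e₁₂}
⟦behind e₇⟧ = {x : ⟨x, e₇⟩ ∈ ⟦behind⟧} = {e₂, e₃, e₄, e₅, e₈, e₉, e₁₁, e₁₃}
⟦bird⟧ = {e₁, e₃, e₄, e₅, e₆, e₈, e₁₀}
… ∩ ⟦that hired e₁₁⟧ = {e₁, e₃, e₄, e₅, e₆, e₈, e₁₀} ∩ {e₀, e₁, e₄, e₆, e₇, e₁₀, e₁₁, e₁₂} = {e₁, e₄, e₆, e₁₀}
… ∩ ⟦behind e₇⟧ = {e₁, e₄, e₆, e₁₀} ∩ {e₂, e₃, e₄, e₅, e₈, e₉, e₁₁, e₁₃} = {e₄}
So ⟦bird that hired e₁₁ behind e₇⟧ = {e₄}.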